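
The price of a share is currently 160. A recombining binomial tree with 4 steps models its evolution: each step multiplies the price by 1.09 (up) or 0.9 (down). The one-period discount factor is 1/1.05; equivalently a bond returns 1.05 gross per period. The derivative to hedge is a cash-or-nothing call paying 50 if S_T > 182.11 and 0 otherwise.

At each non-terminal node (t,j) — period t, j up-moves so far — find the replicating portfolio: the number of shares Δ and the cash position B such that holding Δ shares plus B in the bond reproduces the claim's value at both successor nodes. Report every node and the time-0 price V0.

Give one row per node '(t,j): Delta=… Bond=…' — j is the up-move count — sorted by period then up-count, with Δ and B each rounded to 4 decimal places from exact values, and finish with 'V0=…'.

Since d<R<u, set p* = (R−d)/(u−d) = 0.7895; price each node as the discounted p*-expectation of its children.
At expiry t=4: V(4,0)=0.0000, V(4,1)=0.0000, V(4,2)=0.0000, V(4,3)=50.0000, V(4,4)=50.0000
Node (3,0) S=116.6400: V=(p*·0.0000+(1−p*)·0.0000)/1.05=0.0000; Δ=(0.0000−0.0000)/(127.1376−104.9760)=0.0000; B=V−Δ·S=0.0000
Node (3,1) S=141.2640: V=(p*·0.0000+(1−p*)·0.0000)/1.05=0.0000; Δ=(0.0000−0.0000)/(153.9778−127.1376)=0.0000; B=V−Δ·S=0.0000
Node (3,2) S=171.0864: V=(p*·50.0000+(1−p*)·0.0000)/1.05=37.5940; Δ=(50.0000−0.0000)/(186.4842−153.9778)=1.5382; B=V−Δ·S=-225.5639
Node (3,3) S=207.2046: V=(p*·50.0000+(1−p*)·50.0000)/1.05=47.6190; Δ=(50.0000−50.0000)/(225.8531−186.4842)=0.0000; B=V−Δ·S=47.6190
Node (2,0) S=129.6000: V=(p*·0.0000+(1−p*)·0.0000)/1.05=0.0000; Δ=(0.0000−0.0000)/(141.2640−116.6400)=0.0000; B=V−Δ·S=0.0000
Node (2,1) S=156.9600: V=(p*·37.5940+(1−p*)·0.0000)/1.05=28.2662; Δ=(37.5940−0.0000)/(171.0864−141.2640)=1.2606; B=V−Δ·S=-169.5969
Node (2,2) S=190.0960: V=(p*·47.6190+(1−p*)·37.5940)/1.05=43.3414; Δ=(47.6190−37.5940)/(207.2046−171.0864)=0.2776; B=V−Δ·S=-9.4221
Node (1,0) S=144.0000: V=(p*·28.2662+(1−p*)·0.0000)/1.05=21.2527; Δ=(28.2662−0.0000)/(156.9600−129.6000)=1.0331; B=V−Δ·S=-127.5165
Node (1,1) S=174.4000: V=(p*·43.3414+(1−p*)·28.2662)/1.05=38.2549; Δ=(43.3414−28.2662)/(190.0960−156.9600)=0.4550; B=V−Δ·S=-41.0886
Node (0,0) S=160.0000: V=(p*·38.2549+(1−p*)·21.2527)/1.05=33.0243; Δ=(38.2549−21.2527)/(174.4000−144.0000)=0.5593; B=V−Δ·S=-56.4609
Check: Δ(0,0)·S0 + B(0,0) = 33.0243 = V0.

(0,0): Delta=0.5593 Bond=-56.4609
(1,0): Delta=1.0331 Bond=-127.5165
(1,1): Delta=0.4550 Bond=-41.0886
(2,0): Delta=0.0000 Bond=0.0000
(2,1): Delta=1.2606 Bond=-169.5969
(2,2): Delta=0.2776 Bond=-9.4221
(3,0): Delta=0.0000 Bond=0.0000
(3,1): Delta=0.0000 Bond=0.0000
(3,2): Delta=1.5382 Bond=-225.5639
(3,3): Delta=0.0000 Bond=47.6190
V0=33.0243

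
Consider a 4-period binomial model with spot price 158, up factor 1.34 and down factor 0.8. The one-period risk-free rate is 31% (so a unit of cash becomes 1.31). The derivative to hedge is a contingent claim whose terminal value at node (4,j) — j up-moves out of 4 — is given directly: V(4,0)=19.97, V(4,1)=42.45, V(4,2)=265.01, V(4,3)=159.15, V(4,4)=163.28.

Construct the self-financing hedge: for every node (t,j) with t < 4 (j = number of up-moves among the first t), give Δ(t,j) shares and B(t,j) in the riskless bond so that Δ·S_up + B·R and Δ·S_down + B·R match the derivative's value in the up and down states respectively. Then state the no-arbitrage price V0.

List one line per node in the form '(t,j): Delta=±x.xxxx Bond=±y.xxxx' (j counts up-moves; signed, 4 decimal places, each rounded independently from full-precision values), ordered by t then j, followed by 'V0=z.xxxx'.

Risk-neutral probability p* = (R−d)/(u−d) = (1.31−0.8)/(1.34−0.8) = 0.9444.
Terminal payoffs: V(4,0)=19.9700, V(4,1)=42.4500, V(4,2)=265.0100, V(4,3)=159.1500, V(4,4)=163.2800
(3,0): S=80.8960. Δ = (V_up−V_dn)/(S_up−S_dn) = (42.4500−19.9700)/(108.4006−64.7168) = 0.5146. V = [p*·42.4500 + (1−p*)·19.9700]/1.31 = 31.4512. B = V − Δ·S = -10.1784.
(3,1): S=135.5008. Δ = (V_up−V_dn)/(S_up−S_dn) = (265.0100−42.4500)/(181.5711−108.4006) = 3.0417. V = [p*·265.0100 + (1−p*)·42.4500]/1.31 = 192.8592. B = V − Δ·S = -219.2889.
(3,2): S=226.9638. Δ = (V_up−V_dn)/(S_up−S_dn) = (159.1500−265.0100)/(304.1315−181.5711) = -0.8637. V = [p*·159.1500 + (1−p*)·265.0100]/1.31 = 125.9779. B = V − Δ·S = 322.0150.
(3,3): S=380.1644. Δ = (V_up−V_dn)/(S_up−S_dn) = (163.2800−159.1500)/(509.4203−304.1315) = 0.0201. V = [p*·163.2800 + (1−p*)·159.1500]/1.31 = 124.4661. B = V − Δ·S = 116.8179.
(2,0): S=101.1200. Δ = (V_up−V_dn)/(S_up−S_dn) = (192.8592−31.4512)/(135.5008−80.8960) = 2.9559. V = [p*·192.8592 + (1−p*)·31.4512]/1.31 = 140.3756. B = V − Δ·S = -158.5280.
(2,1): S=169.3760. Δ = (V_up−V_dn)/(S_up−S_dn) = (125.9779−192.8592)/(226.9638−135.5008) = -0.7312. V = [p*·125.9779 + (1−p*)·192.8592]/1.31 = 99.0027. B = V − Δ·S = 222.8569.
(2,2): S=283.7048. Δ = (V_up−V_dn)/(S_up−S_dn) = (124.4661−125.9779)/(380.1644−226.9638) = -0.0099. V = [p*·124.4661 + (1−p*)·125.9779]/1.31 = 95.0764. B = V − Δ·S = 97.8762.
(1,0): S=126.4000. Δ = (V_up−V_dn)/(S_up−S_dn) = (99.0027−140.3756)/(169.3760−101.1200) = -0.6061. V = [p*·99.0027 + (1−p*)·140.3756]/1.31 = 77.3292. B = V − Δ·S = 153.9457.
(1,1): S=211.7200. Δ = (V_up−V_dn)/(S_up−S_dn) = (95.0764−99.0027)/(283.7048−169.3760) = -0.0343. V = [p*·95.0764 + (1−p*)·99.0027]/1.31 = 72.7439. B = V − Δ·S = 80.0149.
(0,0): S=158.0000. Δ = (V_up−V_dn)/(S_up−S_dn) = (72.7439−77.3292)/(211.7200−126.4000) = -0.0537. V = [p*·72.7439 + (1−p*)·77.3292]/1.31 = 55.7242. B = V − Δ·S = 64.2154.
Root portfolio cost Δ·158+B reproduces V0=55.7242.

(0,0): Delta=-0.0537 Bond=64.2154
(1,0): Delta=-0.6061 Bond=153.9457
(1,1): Delta=-0.0343 Bond=80.0149
(2,0): Delta=2.9559 Bond=-158.5280
(2,1): Delta=-0.7312 Bond=222.8569
(2,2): Delta=-0.0099 Bond=97.8762
(3,0): Delta=0.5146 Bond=-10.1784
(3,1): Delta=3.0417 Bond=-219.2889
(3,2): Delta=-0.8637 Bond=322.0150
(3,3): Delta=0.0201 Bond=116.8179
V0=55.7242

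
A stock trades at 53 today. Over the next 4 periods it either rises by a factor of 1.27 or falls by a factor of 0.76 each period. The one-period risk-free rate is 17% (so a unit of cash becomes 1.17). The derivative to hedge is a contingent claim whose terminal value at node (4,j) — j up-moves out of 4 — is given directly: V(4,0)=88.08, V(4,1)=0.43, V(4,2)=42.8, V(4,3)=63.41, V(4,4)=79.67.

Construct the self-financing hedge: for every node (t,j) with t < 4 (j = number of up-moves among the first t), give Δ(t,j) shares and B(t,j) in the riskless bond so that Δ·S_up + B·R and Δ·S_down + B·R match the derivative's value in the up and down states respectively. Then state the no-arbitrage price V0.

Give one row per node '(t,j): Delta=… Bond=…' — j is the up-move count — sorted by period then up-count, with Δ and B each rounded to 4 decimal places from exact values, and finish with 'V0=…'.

Under the risk-neutral measure, an up-move has probability p* = (R−d)/(u−d) = 0.8039 and values discount at R = 1.17.
Payoff layer (t=4): V(4,0)=88.0800, V(4,1)=0.4300, V(4,2)=42.8000, V(4,3)=63.4100, V(4,4)=79.6700
  t=3,j=0: stock 23.2657 → up 29.5475 (V=0.4300), down 17.6820 (V=88.0800). Price 15.0566; hedge Δ=-7.3869, bond B=186.9194.
  t=3,j=1: stock 38.8783 → up 49.3754 (V=42.8000), down 29.5475 (V=0.4300). Price 29.4805; hedge Δ=2.1369, bond B=-53.5980.
  t=3,j=2: stock 64.9676 → up 82.5089 (V=63.4100), down 49.3754 (V=42.8000). Price 50.7426; hedge Δ=0.6220, bond B=10.3308.
  t=3,j=3: stock 108.5643 → up 137.8767 (V=79.6700), down 82.5089 (V=63.4100). Price 65.3690; hedge Δ=0.2937, bond B=33.4867.
  t=2,j=0: stock 30.6128 → up 38.8783 (V=29.4805), down 23.2657 (V=15.0566). Price 22.7797; hedge Δ=0.9239, bond B=-5.5023.
  t=2,j=1: stock 51.1556 → up 64.9676 (V=50.7426), down 38.8783 (V=29.4805). Price 39.8064; hedge Δ=0.8150, bond B=-1.8840.
  t=2,j=2: stock 85.4837 → up 108.5643 (V=65.3690), down 64.9676 (V=50.7426). Price 53.4197; hedge Δ=0.3355, bond B=24.7404.
  t=1,j=0: stock 40.2800 → up 51.1556 (V=39.8064), down 30.6128 (V=22.7797). Price 31.1691; hedge Δ=0.8288, bond B=-2.2166.
  t=1,j=1: stock 67.3100 → up 85.4837 (V=53.4197), down 51.1556 (V=39.8064). Price 43.3765; hedge Δ=0.3966, bond B=16.6837.
  t=0,j=0: stock 53.0000 → up 67.3100 (V=43.3765), down 40.2800 (V=31.1691). Price 35.0281; hedge Δ=0.4516, bond B=11.0921.
Root portfolio cost Δ·53+B reproduces V0=35.0281.

(0,0): Delta=0.4516 Bond=11.0921
(1,0): Delta=0.8288 Bond=-2.2166
(1,1): Delta=0.3966 Bond=16.6837
(2,0): Delta=0.9239 Bond=-5.5023
(2,1): Delta=0.8150 Bond=-1.8840
(2,2): Delta=0.3355 Bond=24.7404
(3,0): Delta=-7.3869 Bond=186.9194
(3,1): Delta=2.1369 Bond=-53.5980
(3,2): Delta=0.6220 Bond=10.3308
(3,3): Delta=0.2937 Bond=33.4867
V0=35.0281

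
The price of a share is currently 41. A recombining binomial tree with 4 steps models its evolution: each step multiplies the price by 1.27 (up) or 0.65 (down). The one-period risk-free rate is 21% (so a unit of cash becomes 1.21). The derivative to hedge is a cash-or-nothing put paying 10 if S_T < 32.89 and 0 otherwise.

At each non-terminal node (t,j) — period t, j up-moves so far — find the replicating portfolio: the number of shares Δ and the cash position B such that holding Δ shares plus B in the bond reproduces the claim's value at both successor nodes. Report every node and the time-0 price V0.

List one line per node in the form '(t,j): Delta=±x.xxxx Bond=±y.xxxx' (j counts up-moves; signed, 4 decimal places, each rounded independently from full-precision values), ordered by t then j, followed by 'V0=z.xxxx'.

The replicating-portfolio and risk-neutral prices coincide; use p* = (1.21−0.65)/(1.27−0.65) = 0.9032 for the latter.
Payoff layer (t=4): V(4,0)=10.0000, V(4,1)=10.0000, V(4,2)=10.0000, V(4,3)=0.0000, V(4,4)=0.0000
(3,0): S=11.2596. Δ = (V_up−V_dn)/(S_up−S_dn) = (10.0000−10.0000)/(14.2997−7.3188) = 0.0000. V = [p*·10.0000 + (1−p*)·10.0000]/1.21 = 8.2645. B = V − Δ·S = 8.2645.
(3,1): S=21.9996. Δ = (V_up−V_dn)/(S_up−S_dn) = (10.0000−10.0000)/(27.9395−14.2997) = 0.0000. V = [p*·10.0000 + (1−p*)·10.0000]/1.21 = 8.2645. B = V − Δ·S = 8.2645.
(3,2): S=42.9838. Δ = (V_up−V_dn)/(S_up−S_dn) = (0.0000−10.0000)/(54.5894−27.9395) = -0.3752. V = [p*·0.0000 + (1−p*)·10.0000]/1.21 = 0.7998. B = V − Δ·S = 16.9288.
(3,3): S=83.9837. Δ = (V_up−V_dn)/(S_up−S_dn) = (0.0000−0.0000)/(106.6593−54.5894) = 0.0000. V = [p*·0.0000 + (1−p*)·0.0000]/1.21 = 0.0000. B = V − Δ·S = 0.0000.
(2,0): S=17.3225. Δ = (V_up−V_dn)/(S_up−S_dn) = (8.2645−8.2645)/(21.9996−11.2596) = 0.0000. V = [p*·8.2645 + (1−p*)·8.2645]/1.21 = 6.8301. B = V − Δ·S = 6.8301.
(2,1): S=33.8455. Δ = (V_up−V_dn)/(S_up−S_dn) = (0.7998−8.2645)/(42.9838−21.9996) = -0.3557. V = [p*·0.7998 + (1−p*)·8.2645]/1.21 = 1.2580. B = V − Δ·S = 13.2978.
(2,2): S=66.1289. Δ = (V_up−V_dn)/(S_up−S_dn) = (0.0000−0.7998)/(83.9837−42.9838) = -0.0195. V = [p*·0.0000 + (1−p*)·0.7998]/1.21 = 0.0640. B = V − Δ·S = 1.3539.
(1,0): S=26.6500. Δ = (V_up−V_dn)/(S_up−S_dn) = (1.2580−6.8301)/(33.8455−17.3225) = -0.3372. V = [p*·1.2580 + (1−p*)·6.8301]/1.21 = 1.4853. B = V − Δ·S = 10.4726.
(1,1): S=52.0700. Δ = (V_up−V_dn)/(S_up−S_dn) = (0.0640−1.2580)/(66.1289−33.8455) = -0.0370. V = [p*·0.0640 + (1−p*)·1.2580]/1.21 = 0.1484. B = V − Δ·S = 2.0742.
(0,0): S=41.0000. Δ = (V_up−V_dn)/(S_up−S_dn) = (0.1484−1.4853)/(52.0700−26.6500) = -0.0526. V = [p*·0.1484 + (1−p*)·1.4853]/1.21 = 0.2295. B = V − Δ·S = 2.3859.
Root portfolio cost Δ·41+B reproduces V0=0.2295.

(0,0): Delta=-0.0526 Bond=2.3859
(1,0): Delta=-0.3372 Bond=10.4726
(1,1): Delta=-0.0370 Bond=2.0742
(2,0): Delta=0.0000 Bond=6.8301
(2,1): Delta=-0.3557 Bond=13.2978
(2,2): Delta=-0.0195 Bond=1.3539
(3,0): Delta=0.0000 Bond=8.2645
(3,1): Delta=0.0000 Bond=8.2645
(3,2): Delta=-0.3752 Bond=16.9288
(3,3): Delta=0.0000 Bond=0.0000
V0=0.2295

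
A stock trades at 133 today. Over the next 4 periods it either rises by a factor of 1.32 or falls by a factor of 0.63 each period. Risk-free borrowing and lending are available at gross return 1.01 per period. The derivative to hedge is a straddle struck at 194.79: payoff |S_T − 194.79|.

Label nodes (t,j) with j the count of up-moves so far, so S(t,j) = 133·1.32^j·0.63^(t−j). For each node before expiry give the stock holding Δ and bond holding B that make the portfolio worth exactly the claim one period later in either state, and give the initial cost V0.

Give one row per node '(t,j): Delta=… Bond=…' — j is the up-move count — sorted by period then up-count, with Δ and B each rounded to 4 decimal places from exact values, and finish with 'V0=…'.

No-arbitrage ⇒ martingale measure with p* = (R−d)/(u−d) = 0.5507.
Payoff layer (t=4): V(4,0)=173.8386, V(4,1)=150.8917, V(4,2)=102.8127, V(4,3)=2.0757, V(4,4)=208.9924
Node (3,0) S=33.2563: V=(p*·150.8917+(1−p*)·173.8386)/1.01=159.6051; Δ=(150.8917−173.8386)/(43.8983−20.9514)=-1.0000; B=V−Δ·S=192.8614
Node (3,1) S=69.6798: V=(p*·102.8127+(1−p*)·150.8917)/1.01=123.1816; Δ=(102.8127−150.8917)/(91.9773−43.8983)=-1.0000; B=V−Δ·S=192.8614
Node (3,2) S=145.9957: V=(p*·2.0757+(1−p*)·102.8127)/1.01=46.8657; Δ=(2.0757−102.8127)/(192.7143−91.9773)=-1.0000; B=V−Δ·S=192.8614
Node (3,3) S=305.8957: V=(p*·208.9924+(1−p*)·2.0757)/1.01=114.8810; Δ=(208.9924−2.0757)/(403.7824−192.7143)=0.9803; B=V−Δ·S=-184.9983
Node (2,0) S=52.7877: V=(p*·123.1816+(1−p*)·159.6051)/1.01=138.1642; Δ=(123.1816−159.6051)/(69.6798−33.2563)=-1.0000; B=V−Δ·S=190.9519
Node (2,1) S=110.6028: V=(p*·46.8657+(1−p*)·123.1816)/1.01=80.3491; Δ=(46.8657−123.1816)/(145.9957−69.6798)=-1.0000; B=V−Δ·S=190.9519
Node (2,2) S=231.7392: V=(p*·114.8810+(1−p*)·46.8657)/1.01=83.4885; Δ=(114.8810−46.8657)/(305.8957−145.9957)=0.4254; B=V−Δ·S=-15.0844
Node (1,0) S=83.7900: V=(p*·80.3491+(1−p*)·138.1642)/1.01=105.2713; Δ=(80.3491−138.1642)/(110.6028−52.7877)=-1.0000; B=V−Δ·S=189.0613
Node (1,1) S=175.5600: V=(p*·83.4885+(1−p*)·80.3491)/1.01=81.2654; Δ=(83.4885−80.3491)/(231.7392−110.6028)=0.0259; B=V−Δ·S=76.7155
Node (0,0) S=133.0000: V=(p*·81.2654+(1−p*)·105.2713)/1.01=91.1392; Δ=(81.2654−105.2713)/(175.5600−83.7900)=-0.2616; B=V−Δ·S=125.9304
Each (Δ,B) replicates both successor values, so the strategy is self-financing and V0 is arbitrage-free.

(0,0): Delta=-0.2616 Bond=125.9304
(1,0): Delta=-1.0000 Bond=189.0613
(1,1): Delta=0.0259 Bond=76.7155
(2,0): Delta=-1.0000 Bond=190.9519
(2,1): Delta=-1.0000 Bond=190.9519
(2,2): Delta=0.4254 Bond=-15.0844
(3,0): Delta=-1.0000 Bond=192.8614
(3,1): Delta=-1.0000 Bond=192.8614
(3,2): Delta=-1.0000 Bond=192.8614
(3,3): Delta=0.9803 Bond=-184.9983
V0=91.1392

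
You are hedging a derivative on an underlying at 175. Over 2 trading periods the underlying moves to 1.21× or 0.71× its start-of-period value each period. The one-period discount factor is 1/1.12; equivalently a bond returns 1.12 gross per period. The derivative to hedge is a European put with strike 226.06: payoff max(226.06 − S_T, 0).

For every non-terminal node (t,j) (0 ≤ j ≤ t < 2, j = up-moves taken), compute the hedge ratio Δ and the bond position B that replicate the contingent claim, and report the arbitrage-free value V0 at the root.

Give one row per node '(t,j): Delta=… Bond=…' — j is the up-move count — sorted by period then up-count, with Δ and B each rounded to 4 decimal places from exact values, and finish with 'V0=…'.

(0,0): Delta=-0.7477 Bond=152.2199
(1,0): Delta=-1.0000 Bond=201.8393
(1,1): Delta=-0.7152 Bond=163.6039
V0=21.3791

Since d<R<u, set p* = (R−d)/(u−d) = 0.8200; price each node as the discounted p*-expectation of its children.
Payoff layer (t=2): V(2,0)=137.8425, V(2,1)=75.7175, V(2,2)=0.0000
  t=1,j=0: stock 124.2500 → up 150.3425 (V=75.7175), down 88.2175 (V=137.8425). Price 77.5893; hedge Δ=-1.0000, bond B=201.8393.
  t=1,j=1: stock 211.7500 → up 256.2175 (V=0.0000), down 150.3425 (V=75.7175). Price 12.1689; hedge Δ=-0.7152, bond B=163.6039.
  t=0,j=0: stock 175.0000 → up 211.7500 (V=12.1689), down 124.2500 (V=77.5893). Price 21.3791; hedge Δ=-0.7477, bond B=152.2199.
Self-financing check: at every node Δ·S+B equals the discounted successor values.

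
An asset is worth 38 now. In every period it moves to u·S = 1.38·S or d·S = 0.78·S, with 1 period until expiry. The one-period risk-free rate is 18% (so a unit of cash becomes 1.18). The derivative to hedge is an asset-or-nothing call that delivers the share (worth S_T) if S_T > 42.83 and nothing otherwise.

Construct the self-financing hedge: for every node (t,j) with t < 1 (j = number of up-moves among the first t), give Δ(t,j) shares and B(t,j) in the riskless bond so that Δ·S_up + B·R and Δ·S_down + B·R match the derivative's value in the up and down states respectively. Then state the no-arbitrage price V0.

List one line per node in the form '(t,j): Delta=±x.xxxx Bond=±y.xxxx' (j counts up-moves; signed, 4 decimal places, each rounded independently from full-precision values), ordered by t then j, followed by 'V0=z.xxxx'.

Under the risk-neutral measure, an up-move has probability p* = (R−d)/(u−d) = 0.6667 and values discount at R = 1.18.
At expiry t=1: V(1,0)=0.0000, V(1,1)=52.4400
  t=0,j=0: stock 38.0000 → up 52.4400 (V=52.4400), down 29.6400 (V=0.0000). Price 29.6271; hedge Δ=2.3000, bond B=-57.7729.
Check: Δ(0,0)·S0 + B(0,0) = 29.6271 = V0.

(0,0): Delta=2.3000 Bond=-57.7729
V0=29.6271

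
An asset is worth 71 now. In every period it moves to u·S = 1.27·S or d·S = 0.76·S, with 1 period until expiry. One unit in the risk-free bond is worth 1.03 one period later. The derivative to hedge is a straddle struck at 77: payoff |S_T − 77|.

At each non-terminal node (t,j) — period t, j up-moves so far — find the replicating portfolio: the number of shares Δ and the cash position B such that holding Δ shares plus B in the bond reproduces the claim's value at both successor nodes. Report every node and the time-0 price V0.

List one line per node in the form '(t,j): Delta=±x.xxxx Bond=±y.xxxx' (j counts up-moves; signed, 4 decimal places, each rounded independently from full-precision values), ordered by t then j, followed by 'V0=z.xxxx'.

(0,0): Delta=-0.2726 Bond=36.6488
V0=17.2958

The replicating-portfolio and risk-neutral prices coincide; use p* = (1.03−0.76)/(1.27−0.76) = 0.5294 for the latter.
Terminal payoffs: V(1,0)=23.0400, V(1,1)=13.1700
  t=0,j=0: stock 71.0000 → up 90.1700 (V=13.1700), down 53.9600 (V=23.0400). Price 17.2958; hedge Δ=-0.2726, bond B=36.6488.
Check: Δ(0,0)·S0 + B(0,0) = 17.2958 = V0.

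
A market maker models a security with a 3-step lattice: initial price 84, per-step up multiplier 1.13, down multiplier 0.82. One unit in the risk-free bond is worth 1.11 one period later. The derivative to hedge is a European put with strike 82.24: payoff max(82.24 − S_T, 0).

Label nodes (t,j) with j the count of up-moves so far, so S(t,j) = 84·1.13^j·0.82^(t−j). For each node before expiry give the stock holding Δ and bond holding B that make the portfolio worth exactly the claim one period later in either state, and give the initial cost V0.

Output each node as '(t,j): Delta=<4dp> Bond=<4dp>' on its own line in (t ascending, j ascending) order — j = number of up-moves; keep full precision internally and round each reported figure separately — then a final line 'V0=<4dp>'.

(0,0): Delta=-0.0716 Bond=6.1751
(1,0): Delta=-0.7745 Bond=55.2743
(1,1): Delta=-0.0364 Bond=3.5150
(2,0): Delta=-1.0000 Bond=74.0901
(2,1): Delta=-0.7632 Bond=60.4762
(2,2): Delta=0.0000 Bond=0.0000
V0=0.1643

Under the risk-neutral measure, an up-move has probability p* = (R−d)/(u−d) = 0.9355 and values discount at R = 1.11.
Terminal values V(3,·): V(3,0)=35.9251, V(3,1)=18.4158, V(3,2)=0.0000, V(3,3)=0.0000
(2,0): S=56.4816. Δ = (V_up−V_dn)/(S_up−S_dn) = (18.4158−35.9251)/(63.8242−46.3149) = -1.0000. V = [p*·18.4158 + (1−p*)·35.9251]/1.11 = 17.6085. B = V − Δ·S = 74.0901.
(2,1): S=77.8344. Δ = (V_up−V_dn)/(S_up−S_dn) = (0.0000−18.4158)/(87.9529−63.8242) = -0.7632. V = [p*·0.0000 + (1−p*)·18.4158]/1.11 = 1.0704. B = V − Δ·S = 60.4762.
(2,2): S=107.2596. Δ = (V_up−V_dn)/(S_up−S_dn) = (0.0000−0.0000)/(121.2033−87.9529) = 0.0000. V = [p*·0.0000 + (1−p*)·0.0000]/1.11 = 0.0000. B = V − Δ·S = 0.0000.
(1,0): S=68.8800. Δ = (V_up−V_dn)/(S_up−S_dn) = (1.0704−17.6085)/(77.8344−56.4816) = -0.7745. V = [p*·1.0704 + (1−p*)·17.6085]/1.11 = 1.9255. B = V − Δ·S = 55.2743.
(1,1): S=94.9200. Δ = (V_up−V_dn)/(S_up−S_dn) = (0.0000−1.0704)/(107.2596−77.8344) = -0.0364. V = [p*·0.0000 + (1−p*)·1.0704]/1.11 = 0.0622. B = V − Δ·S = 3.5150.
(0,0): S=84.0000. Δ = (V_up−V_dn)/(S_up−S_dn) = (0.0622−1.9255)/(94.9200−68.8800) = -0.0716. V = [p*·0.0622 + (1−p*)·1.9255]/1.11 = 0.1643. B = V − Δ·S = 6.1751.
Root portfolio cost Δ·84+B reproduces V0=0.1643.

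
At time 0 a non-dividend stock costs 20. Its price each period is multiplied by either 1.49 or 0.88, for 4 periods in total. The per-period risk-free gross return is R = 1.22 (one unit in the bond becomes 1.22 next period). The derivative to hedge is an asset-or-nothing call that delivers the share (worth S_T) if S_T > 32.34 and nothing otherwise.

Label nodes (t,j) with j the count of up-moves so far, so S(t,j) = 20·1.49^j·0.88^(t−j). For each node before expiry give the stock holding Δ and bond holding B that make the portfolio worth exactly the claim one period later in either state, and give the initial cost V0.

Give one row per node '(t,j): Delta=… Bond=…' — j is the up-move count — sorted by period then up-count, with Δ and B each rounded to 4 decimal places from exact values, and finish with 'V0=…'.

Risk-neutral probability p* = (R−d)/(u−d) = (1.22−0.88)/(1.49−0.88) = 0.5574.
Terminal values V(4,·): V(4,0)=0.0000, V(4,1)=0.0000, V(4,2)=34.3849, V(4,3)=58.2199, V(4,4)=98.5769
Node (3,0) S=13.6294: V=(p*·0.0000+(1−p*)·0.0000)/1.22=0.0000; Δ=(0.0000−0.0000)/(20.3079−11.9939)=0.0000; B=V−Δ·S=0.0000
Node (3,1) S=23.0771: V=(p*·34.3849+(1−p*)·0.0000)/1.22=15.7093; Δ=(34.3849−0.0000)/(34.3849−20.3079)=2.4426; B=V−Δ·S=-40.6594
Node (3,2) S=39.0738: V=(p*·58.2199+(1−p*)·34.3849)/1.22=39.0738; Δ=(58.2199−34.3849)/(58.2199−34.3849)=1.0000; B=V−Δ·S=0.0000
Node (3,3) S=66.1590: V=(p*·98.5769+(1−p*)·58.2199)/1.22=66.1590; Δ=(98.5769−58.2199)/(98.5769−58.2199)=1.0000; B=V−Δ·S=0.0000
Node (2,0) S=15.4880: V=(p*·15.7093+(1−p*)·0.0000)/1.22=7.1771; Δ=(15.7093−0.0000)/(23.0771−13.6294)=1.6628; B=V−Δ·S=-18.5759
Node (2,1) S=26.2240: V=(p*·39.0738+(1−p*)·15.7093)/1.22=23.5509; Δ=(39.0738−15.7093)/(39.0738−23.0771)=1.4606; B=V−Δ·S=-14.7515
Node (2,2) S=44.4020: V=(p*·66.1590+(1−p*)·39.0738)/1.22=44.4020; Δ=(66.1590−39.0738)/(66.1590−39.0738)=1.0000; B=V−Δ·S=0.0000
Node (1,0) S=17.6000: V=(p*·23.5509+(1−p*)·7.1771)/1.22=13.3635; Δ=(23.5509−7.1771)/(26.2240−15.4880)=1.5251; B=V−Δ·S=-13.4789
Node (1,1) S=29.8000: V=(p*·44.4020+(1−p*)·23.5509)/1.22=28.8302; Δ=(44.4020−23.5509)/(44.4020−26.2240)=1.1471; B=V−Δ·S=-5.3519
Node (0,0) S=20.0000: V=(p*·28.8302+(1−p*)·13.3635)/1.22=18.0199; Δ=(28.8302−13.3635)/(29.8000−17.6000)=1.2678; B=V−Δ·S=-7.3353
Self-financing check: at every node Δ·S+B equals the discounted successor values.

(0,0): Delta=1.2678 Bond=-7.3353
(1,0): Delta=1.5251 Bond=-13.4789
(1,1): Delta=1.1471 Bond=-5.3519
(2,0): Delta=1.6628 Bond=-18.5759
(2,1): Delta=1.4606 Bond=-14.7515
(2,2): Delta=1.0000 Bond=0.0000
(3,0): Delta=0.0000 Bond=0.0000
(3,1): Delta=2.4426 Bond=-40.6594
(3,2): Delta=1.0000 Bond=0.0000
(3,3): Delta=1.0000 Bond=0.0000
V0=18.0199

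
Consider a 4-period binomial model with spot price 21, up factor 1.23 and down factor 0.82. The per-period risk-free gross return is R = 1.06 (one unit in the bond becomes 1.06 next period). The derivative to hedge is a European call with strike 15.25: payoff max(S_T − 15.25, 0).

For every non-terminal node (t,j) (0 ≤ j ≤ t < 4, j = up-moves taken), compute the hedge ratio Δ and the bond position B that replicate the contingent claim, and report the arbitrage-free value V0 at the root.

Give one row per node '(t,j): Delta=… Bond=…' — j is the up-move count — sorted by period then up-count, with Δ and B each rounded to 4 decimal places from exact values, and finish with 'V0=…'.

(0,0): Delta=0.9373 Bond=-10.4951
(1,0): Delta=0.8354 Bond=-9.3702
(1,1): Delta=0.9854 Bond=-12.3676
(2,0): Delta=0.5831 Bond=-6.3692
(2,1): Delta=0.9546 Bond=-12.4563
(2,2): Delta=1.0000 Bond=-13.5724
(3,0): Delta=0.0000 Bond=0.0000
(3,1): Delta=0.8584 Bond=-11.5335
(3,2): Delta=1.0000 Bond=-14.3868
(3,3): Delta=1.0000 Bond=-14.3868
V0=9.1886

The replicating-portfolio and risk-neutral prices coincide; use p* = (1.06−0.82)/(1.23−0.82) = 0.5854 for the latter.
Terminal payoffs: V(4,0)=0.0000, V(4,1)=0.0000, V(4,2)=6.1128, V(4,3)=16.7941, V(4,4)=32.8162
Node (3,0) S=11.5787: V=(p*·0.0000+(1−p*)·0.0000)/1.06=0.0000; Δ=(0.0000−0.0000)/(14.2418−9.4946)=0.0000; B=V−Δ·S=0.0000
Node (3,1) S=17.3681: V=(p*·6.1128+(1−p*)·0.0000)/1.06=3.3757; Δ=(6.1128−0.0000)/(21.3628−14.2418)=0.8584; B=V−Δ·S=-11.5335
Node (3,2) S=26.0521: V=(p*·16.7941+(1−p*)·6.1128)/1.06=11.6653; Δ=(16.7941−6.1128)/(32.0441−21.3628)=1.0000; B=V−Δ·S=-14.3868
Node (3,3) S=39.0782: V=(p*·32.8162+(1−p*)·16.7941)/1.06=24.6914; Δ=(32.8162−16.7941)/(48.0662−32.0441)=1.0000; B=V−Δ·S=-14.3868
Node (2,0) S=14.1204: V=(p*·3.3757+(1−p*)·0.0000)/1.06=1.8641; Δ=(3.3757−0.0000)/(17.3681−11.5787)=0.5831; B=V−Δ·S=-6.3692
Node (2,1) S=21.1806: V=(p*·11.6653+(1−p*)·3.3757)/1.06=7.7624; Δ=(11.6653−3.3757)/(26.0521−17.3681)=0.9546; B=V−Δ·S=-12.4563
Node (2,2) S=31.7709: V=(p*·24.6914+(1−p*)·11.6653)/1.06=18.1985; Δ=(24.6914−11.6653)/(39.0782−26.0521)=1.0000; B=V−Δ·S=-13.5724
Node (1,0) S=17.2200: V=(p*·7.7624+(1−p*)·1.8641)/1.06=5.0158; Δ=(7.7624−1.8641)/(21.1806−14.1204)=0.8354; B=V−Δ·S=-9.3702
Node (1,1) S=25.8300: V=(p*·18.1985+(1−p*)·7.7624)/1.06=13.0861; Δ=(18.1985−7.7624)/(31.7709−21.1806)=0.9854; B=V−Δ·S=-12.3676
Node (0,0) S=21.0000: V=(p*·13.0861+(1−p*)·5.0158)/1.06=9.1886; Δ=(13.0861−5.0158)/(25.8300−17.2200)=0.9373; B=V−Δ·S=-10.4951
Self-financing check: at every node Δ·S+B equals the discounted successor values.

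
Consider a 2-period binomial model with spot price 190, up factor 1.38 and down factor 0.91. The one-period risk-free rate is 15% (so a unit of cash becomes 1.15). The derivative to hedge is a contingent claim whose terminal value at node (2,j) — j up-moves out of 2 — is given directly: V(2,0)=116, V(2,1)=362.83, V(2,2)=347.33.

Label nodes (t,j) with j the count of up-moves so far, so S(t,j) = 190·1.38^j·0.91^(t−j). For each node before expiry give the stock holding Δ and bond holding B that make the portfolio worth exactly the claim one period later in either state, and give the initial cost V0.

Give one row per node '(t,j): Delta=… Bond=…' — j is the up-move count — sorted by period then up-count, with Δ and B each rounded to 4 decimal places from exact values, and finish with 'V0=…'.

Under the risk-neutral measure, an up-move has probability p* = (R−d)/(u−d) = 0.5106 and values discount at R = 1.15.
Terminal values V(2,·): V(2,0)=116.0000, V(2,1)=362.8300, V(2,2)=347.3300
  t=1,j=0: stock 172.9000 → up 238.6020 (V=362.8300), down 157.3390 (V=116.0000). Price 210.4703; hedge Δ=3.0374, bond B=-314.6999.
  t=1,j=1: stock 262.2000 → up 361.8360 (V=347.3300), down 238.6020 (V=362.8300). Price 308.6218; hedge Δ=-0.1258, bond B=341.6006.
  t=0,j=0: stock 190.0000 → up 262.2000 (V=308.6218), down 172.9000 (V=210.4703). Price 226.6002; hedge Δ=1.0991, bond B=17.7672.
Check: Δ(0,0)·S0 + B(0,0) = 226.6002 = V0.

(0,0): Delta=1.0991 Bond=17.7672
(1,0): Delta=3.0374 Bond=-314.6999
(1,1): Delta=-0.1258 Bond=341.6006
V0=226.6002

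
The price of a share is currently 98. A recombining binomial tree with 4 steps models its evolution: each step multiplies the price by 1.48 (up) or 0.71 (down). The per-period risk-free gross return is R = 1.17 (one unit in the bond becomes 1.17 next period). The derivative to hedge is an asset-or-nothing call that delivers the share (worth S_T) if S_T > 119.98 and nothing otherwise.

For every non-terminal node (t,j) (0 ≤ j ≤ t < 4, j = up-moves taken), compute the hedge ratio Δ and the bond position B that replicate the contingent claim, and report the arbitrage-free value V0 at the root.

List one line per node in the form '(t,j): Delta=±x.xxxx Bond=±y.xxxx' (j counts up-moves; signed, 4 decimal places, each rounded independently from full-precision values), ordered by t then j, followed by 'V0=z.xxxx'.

Under the risk-neutral measure, an up-move has probability p* = (R−d)/(u−d) = 0.5974 and values discount at R = 1.17.
At expiry t=4: V(4,0)=0.0000, V(4,1)=0.0000, V(4,2)=0.0000, V(4,3)=225.5639, V(4,4)=470.1895
(3,0): S=35.0753. Δ = (V_up−V_dn)/(S_up−S_dn) = (0.0000−0.0000)/(51.9114−24.9034) = 0.0000. V = [p*·0.0000 + (1−p*)·0.0000]/1.17 = 0.0000. B = V − Δ·S = 0.0000.
(3,1): S=73.1147. Δ = (V_up−V_dn)/(S_up−S_dn) = (0.0000−0.0000)/(108.2097−51.9114) = 0.0000. V = [p*·0.0000 + (1−p*)·0.0000]/1.17 = 0.0000. B = V − Δ·S = 0.0000.
(3,2): S=152.4080. Δ = (V_up−V_dn)/(S_up−S_dn) = (225.5639−0.0000)/(225.5639−108.2097) = 1.9221. V = [p*·225.5639 + (1−p*)·0.0000]/1.17 = 115.1730. B = V − Δ·S = -177.7671.
(3,3): S=317.6956. Δ = (V_up−V_dn)/(S_up−S_dn) = (470.1895−225.5639)/(470.1895−225.5639) = 1.0000. V = [p*·470.1895 + (1−p*)·225.5639]/1.17 = 317.6956. B = V − Δ·S = 0.0000.
(2,0): S=49.4018. Δ = (V_up−V_dn)/(S_up−S_dn) = (0.0000−0.0000)/(73.1147−35.0753) = 0.0000. V = [p*·0.0000 + (1−p*)·0.0000]/1.17 = 0.0000. B = V − Δ·S = 0.0000.
(2,1): S=102.9784. Δ = (V_up−V_dn)/(S_up−S_dn) = (115.1730−0.0000)/(152.4080−73.1147) = 1.4525. V = [p*·115.1730 + (1−p*)·0.0000]/1.17 = 58.8074. B = V − Δ·S = -90.7680.
(2,2): S=214.6592. Δ = (V_up−V_dn)/(S_up−S_dn) = (317.6956−115.1730)/(317.6956−152.4080) = 1.2253. V = [p*·317.6956 + (1−p*)·115.1730]/1.17 = 201.8466. B = V − Δ·S = -61.1697.
(1,0): S=69.5800. Δ = (V_up−V_dn)/(S_up−S_dn) = (58.8074−0.0000)/(102.9784−49.4018) = 1.0976. V = [p*·58.8074 + (1−p*)·0.0000]/1.17 = 30.0271. B = V − Δ·S = -46.3462.
(1,1): S=145.0400. Δ = (V_up−V_dn)/(S_up−S_dn) = (201.8466−58.8074)/(214.6592−102.9784) = 1.2808. V = [p*·201.8466 + (1−p*)·58.8074]/1.17 = 123.2986. B = V − Δ·S = -62.4666.
(0,0): S=98.0000. Δ = (V_up−V_dn)/(S_up−S_dn) = (123.2986−30.0271)/(145.0400−69.5800) = 1.2360. V = [p*·123.2986 + (1−p*)·30.0271]/1.17 = 73.2887. B = V − Δ·S = -47.8432.
Root portfolio cost Δ·98+B reproduces V0=73.2887.

(0,0): Delta=1.2360 Bond=-47.8432
(1,0): Delta=1.0976 Bond=-46.3462
(1,1): Delta=1.2808 Bond=-62.4666
(2,0): Delta=0.0000 Bond=0.0000
(2,1): Delta=1.4525 Bond=-90.7680
(2,2): Delta=1.2253 Bond=-61.1697
(3,0): Delta=0.0000 Bond=0.0000
(3,1): Delta=0.0000 Bond=0.0000
(3,2): Delta=1.9221 Bond=-177.7671
(3,3): Delta=1.0000 Bond=0.0000
V0=73.2887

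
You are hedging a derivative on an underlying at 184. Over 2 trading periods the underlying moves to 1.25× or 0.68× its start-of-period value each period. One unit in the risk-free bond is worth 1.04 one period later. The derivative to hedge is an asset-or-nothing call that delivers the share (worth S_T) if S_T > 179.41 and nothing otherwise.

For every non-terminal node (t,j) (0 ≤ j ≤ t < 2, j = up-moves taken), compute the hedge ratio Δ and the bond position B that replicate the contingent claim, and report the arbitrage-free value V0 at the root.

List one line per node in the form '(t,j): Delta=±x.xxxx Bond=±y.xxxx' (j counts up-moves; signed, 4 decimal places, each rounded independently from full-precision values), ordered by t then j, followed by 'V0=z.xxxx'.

Under the risk-neutral measure, an up-move has probability p* = (R−d)/(u−d) = 0.6316 and values discount at R = 1.04.
Terminal payoffs: V(2,0)=0.0000, V(2,1)=0.0000, V(2,2)=287.5000
Node (1,0) S=125.1200: V=(p*·0.0000+(1−p*)·0.0000)/1.04=0.0000; Δ=(0.0000−0.0000)/(156.4000−85.0816)=0.0000; B=V−Δ·S=0.0000
Node (1,1) S=230.0000: V=(p*·287.5000+(1−p*)·0.0000)/1.04=174.5951; Δ=(287.5000−0.0000)/(287.5000−156.4000)=2.1930; B=V−Δ·S=-329.7908
Node (0,0) S=184.0000: V=(p*·174.5951+(1−p*)·0.0000)/1.04=106.0294; Δ=(174.5951−0.0000)/(230.0000−125.1200)=1.6647; B=V−Δ·S=-200.2778
Self-financing check: at every node Δ·S+B equals the discounted successor values.

(0,0): Delta=1.6647 Bond=-200.2778
(1,0): Delta=0.0000 Bond=0.0000
(1,1): Delta=2.1930 Bond=-329.7908
V0=106.0294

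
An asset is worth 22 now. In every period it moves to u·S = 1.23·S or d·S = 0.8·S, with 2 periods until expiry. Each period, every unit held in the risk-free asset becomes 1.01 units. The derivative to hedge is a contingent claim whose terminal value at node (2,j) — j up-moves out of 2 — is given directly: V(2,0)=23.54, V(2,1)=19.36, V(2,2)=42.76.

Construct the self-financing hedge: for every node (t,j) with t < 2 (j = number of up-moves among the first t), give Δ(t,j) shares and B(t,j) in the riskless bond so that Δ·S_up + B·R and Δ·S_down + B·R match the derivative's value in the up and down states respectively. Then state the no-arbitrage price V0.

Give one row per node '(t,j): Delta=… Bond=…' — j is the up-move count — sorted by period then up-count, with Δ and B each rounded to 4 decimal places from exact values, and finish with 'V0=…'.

(0,0): Delta=0.9722 Bond=4.1331
(1,0): Delta=-0.5523 Bond=31.0067
(1,1): Delta=2.0110 Bond=-23.9355
V0=25.5222

Risk-neutral probability p* = (R−d)/(u−d) = (1.01−0.8)/(1.23−0.8) = 0.4884.
Terminal values V(2,·): V(2,0)=23.5400, V(2,1)=19.3600, V(2,2)=42.7600
Node (1,0) S=17.6000: V=(p*·19.3600+(1−p*)·23.5400)/1.01=21.2857; Δ=(19.3600−23.5400)/(21.6480−14.0800)=-0.5523; B=V−Δ·S=31.0067
Node (1,1) S=27.0600: V=(p*·42.7600+(1−p*)·19.3600)/1.01=30.4831; Δ=(42.7600−19.3600)/(33.2838−21.6480)=2.0110; B=V−Δ·S=-23.9355
Node (0,0) S=22.0000: V=(p*·30.4831+(1−p*)·21.2857)/1.01=25.5222; Δ=(30.4831−21.2857)/(27.0600−17.6000)=0.9722; B=V−Δ·S=4.1331
Self-financing check: at every node Δ·S+B equals the discounted successor values.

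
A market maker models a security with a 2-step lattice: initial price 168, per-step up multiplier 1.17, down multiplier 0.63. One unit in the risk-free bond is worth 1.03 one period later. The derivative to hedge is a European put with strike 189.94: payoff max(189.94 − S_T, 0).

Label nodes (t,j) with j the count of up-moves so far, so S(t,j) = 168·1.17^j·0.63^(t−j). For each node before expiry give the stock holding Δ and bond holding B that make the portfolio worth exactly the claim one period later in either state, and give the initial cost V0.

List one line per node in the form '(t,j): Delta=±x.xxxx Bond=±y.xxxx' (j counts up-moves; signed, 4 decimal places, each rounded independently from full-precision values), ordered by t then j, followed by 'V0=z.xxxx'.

Since d<R<u, set p* = (R−d)/(u−d) = 0.7407; price each node as the discounted p*-expectation of its children.
Terminal values V(2,·): V(2,0)=123.2608, V(2,1)=66.1072, V(2,2)=0.0000
  t=1,j=0: stock 105.8400 → up 123.8328 (V=66.1072), down 66.6792 (V=123.2608). Price 78.5678; hedge Δ=-1.0000, bond B=184.4078.
  t=1,j=1: stock 196.5600 → up 229.9752 (V=0.0000), down 123.8328 (V=66.1072). Price 16.6397; hedge Δ=-0.6228, bond B=139.0605.
  t=0,j=0: stock 168.0000 → up 196.5600 (V=16.6397), down 105.8400 (V=78.5678). Price 31.7428; hedge Δ=-0.6826, bond B=146.4244.
The time-0 hedge costs 31.7428, which is the no-arbitrage price.

(0,0): Delta=-0.6826 Bond=146.4244
(1,0): Delta=-1.0000 Bond=184.4078
(1,1): Delta=-0.6228 Bond=139.0605
V0=31.7428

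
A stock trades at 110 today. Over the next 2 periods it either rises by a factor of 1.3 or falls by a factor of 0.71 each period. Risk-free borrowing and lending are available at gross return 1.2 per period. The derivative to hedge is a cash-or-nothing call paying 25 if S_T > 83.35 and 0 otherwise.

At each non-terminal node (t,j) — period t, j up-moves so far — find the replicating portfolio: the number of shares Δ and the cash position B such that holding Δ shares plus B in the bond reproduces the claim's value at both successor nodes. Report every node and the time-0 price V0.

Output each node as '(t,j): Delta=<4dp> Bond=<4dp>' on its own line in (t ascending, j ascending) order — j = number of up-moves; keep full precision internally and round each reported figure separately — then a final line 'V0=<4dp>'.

(0,0): Delta=0.0544 Bond=10.8775
(1,0): Delta=0.5425 Bond=-25.0706
(1,1): Delta=0.0000 Bond=20.8333
V0=16.8624

Risk-neutral probability p* = (R−d)/(u−d) = (1.2−0.71)/(1.3−0.71) = 0.8305.
Terminal values V(2,·): V(2,0)=0.0000, V(2,1)=25.0000, V(2,2)=25.0000
Node (1,0) S=78.1000: V=(p*·25.0000+(1−p*)·0.0000)/1.2=17.3023; Δ=(25.0000−0.0000)/(101.5300−55.4510)=0.5425; B=V−Δ·S=-25.0706
Node (1,1) S=143.0000: V=(p*·25.0000+(1−p*)·25.0000)/1.2=20.8333; Δ=(25.0000−25.0000)/(185.9000−101.5300)=0.0000; B=V−Δ·S=20.8333
Node (0,0) S=110.0000: V=(p*·20.8333+(1−p*)·17.3023)/1.2=16.8624; Δ=(20.8333−17.3023)/(143.0000−78.1000)=0.0544; B=V−Δ·S=10.8775
Self-financing check: at every node Δ·S+B equals the discounted successor values.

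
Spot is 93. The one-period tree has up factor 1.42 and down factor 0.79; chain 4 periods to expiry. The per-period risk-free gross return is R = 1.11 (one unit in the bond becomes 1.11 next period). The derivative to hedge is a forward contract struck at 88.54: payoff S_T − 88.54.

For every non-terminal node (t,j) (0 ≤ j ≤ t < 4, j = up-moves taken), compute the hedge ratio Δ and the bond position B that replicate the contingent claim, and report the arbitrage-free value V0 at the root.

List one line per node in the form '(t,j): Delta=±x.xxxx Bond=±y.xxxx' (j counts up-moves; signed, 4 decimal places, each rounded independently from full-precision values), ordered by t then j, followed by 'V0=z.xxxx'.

(0,0): Delta=1.0000 Bond=-58.3240
(1,0): Delta=1.0000 Bond=-64.7397
(1,1): Delta=1.0000 Bond=-64.7397
(2,0): Delta=1.0000 Bond=-71.8611
(2,1): Delta=1.0000 Bond=-71.8611
(2,2): Delta=1.0000 Bond=-71.8611
(3,0): Delta=1.0000 Bond=-79.7658
(3,1): Delta=1.0000 Bond=-79.7658
(3,2): Delta=1.0000 Bond=-79.7658
(3,3): Delta=1.0000 Bond=-79.7658
V0=34.6760

The replicating-portfolio and risk-neutral prices coincide; use p* = (1.11−0.79)/(1.42−0.79) = 0.5079 for the latter.
Terminal payoffs: V(4,0)=-52.3164, V(4,1)=-23.4293, V(4,2)=28.4945, V(4,3)=121.8258, V(4,4)=289.5858
  t=3,j=0: stock 45.8526 → up 65.1107 (V=-23.4293), down 36.2236 (V=-52.3164). Price -33.9131; hedge Δ=1.0000, bond B=-79.7658.
  t=3,j=1: stock 82.4186 → up 117.0345 (V=28.4945), down 65.1107 (V=-23.4293). Price 2.6529; hedge Δ=1.0000, bond B=-79.7658.
  t=3,j=2: stock 148.1449 → up 210.3658 (V=121.8258), down 117.0345 (V=28.4945). Price 68.3791; hedge Δ=1.0000, bond B=-79.7658.
  t=3,j=3: stock 266.2858 → up 378.1258 (V=289.5858), down 210.3658 (V=121.8258). Price 186.5200; hedge Δ=1.0000, bond B=-79.7658.
  t=2,j=0: stock 58.0413 → up 82.4186 (V=2.6529), down 45.8526 (V=-33.9131). Price -13.8198; hedge Δ=1.0000, bond B=-71.8611.
  t=2,j=1: stock 104.3274 → up 148.1449 (V=68.3791), down 82.4186 (V=2.6529). Price 32.4663; hedge Δ=1.0000, bond B=-71.8611.
  t=2,j=2: stock 187.5252 → up 266.2858 (V=186.5200), down 148.1449 (V=68.3791). Price 115.6641; hedge Δ=1.0000, bond B=-71.8611.
  t=1,j=0: stock 73.4700 → up 104.3274 (V=32.4663), down 58.0413 (V=-13.8198). Price 8.7303; hedge Δ=1.0000, bond B=-64.7397.
  t=1,j=1: stock 132.0600 → up 187.5252 (V=115.6641), down 104.3274 (V=32.4663). Price 67.3203; hedge Δ=1.0000, bond B=-64.7397.
  t=0,j=0: stock 93.0000 → up 132.0600 (V=67.3203), down 73.4700 (V=8.7303). Price 34.6760; hedge Δ=1.0000, bond B=-58.3240.
The time-0 hedge costs 34.6760, which is the no-arbitrage price.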